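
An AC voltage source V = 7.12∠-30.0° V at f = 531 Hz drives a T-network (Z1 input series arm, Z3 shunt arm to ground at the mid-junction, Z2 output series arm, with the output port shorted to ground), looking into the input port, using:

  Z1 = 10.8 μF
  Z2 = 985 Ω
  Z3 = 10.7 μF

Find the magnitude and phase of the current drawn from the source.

Step 1 — Angular frequency: ω = 2π·f = 2π·531 = 3336 rad/s.
Step 2 — Component impedances:
  Z1: Z = 1/(jωC) = -j/(ω·C) = 0 - j27.75 Ω
  Z2: Z = R = 985 Ω
  Z3: Z = 1/(jωC) = -j/(ω·C) = 0 - j28.01 Ω
Step 3 — With the output port shorted to ground, the output series arm Z2 runs from the junction to ground; the shunt arm Z3 also runs from the junction to ground. They appear in parallel: Z3 || Z2 = 0.796 - j27.99 Ω.
Step 4 — Series with input arm Z1: Z_in = Z1 + (Z3 || Z2) = 0.796 - j55.74 Ω = 55.75∠-89.2° Ω.
Step 5 — Source phasor: V = 7.12∠-30.0° V = 6.166 - j3.56 V.
Step 6 — Ohm's law: I = V / Z_total = (6.166 - j3.56) / (0.796 - j55.74) = 0.06543 + j0.1097 A.
Step 7 — Convert to polar: |I| = 0.1277 A, ∠I = 59.2°.

I = 0.1277∠59.2° A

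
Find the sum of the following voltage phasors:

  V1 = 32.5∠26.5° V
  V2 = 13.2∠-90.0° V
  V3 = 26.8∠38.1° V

Step 1 — Convert each phasor to rectangular form:
  V1 = 32.5·(cos(26.5°) + j·sin(26.5°)) = 29.09 + j14.5 V
  V2 = 13.2·(cos(-90.0°) + j·sin(-90.0°)) = 0 - j13.2 V
  V3 = 26.8·(cos(38.1°) + j·sin(38.1°)) = 21.09 + j16.54 V
Step 2 — Sum components: V_total = 50.18 + j17.84 V.
Step 3 — Convert to polar: |V_total| = 53.25 V, ∠V_total = 19.6°.

V_total = 53.25∠19.6° V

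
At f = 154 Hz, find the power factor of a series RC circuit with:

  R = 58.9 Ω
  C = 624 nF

Step 1 — Angular frequency: ω = 2π·f = 2π·154 = 967.6 rad/s.
Step 2 — Component impedances:
  R: Z = R = 58.9 Ω
  C: Z = 1/(jωC) = -j/(ω·C) = 0 - j1656 Ω
Step 3 — Series combination: Z_total = R + C = 58.9 - j1656 Ω = 1657∠-88.0° Ω.
Step 4 — Power factor: PF = cos(φ) = Re(Z)/|Z| = 58.9/1657.3 = 0.03554.
Step 5 — Type: Im(Z) = -1656 ⇒ leading (phase φ = -88.0°).

PF = 0.03554 (leading, φ = -88.0°)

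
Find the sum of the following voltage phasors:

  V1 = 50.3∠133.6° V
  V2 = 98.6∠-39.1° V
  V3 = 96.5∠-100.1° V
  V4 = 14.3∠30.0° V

Step 1 — Convert each phasor to rectangular form:
  V1 = 50.3·(cos(133.6°) + j·sin(133.6°)) = -34.69 + j36.43 V
  V2 = 98.6·(cos(-39.1°) + j·sin(-39.1°)) = 76.52 - j62.18 V
  V3 = 96.5·(cos(-100.1°) + j·sin(-100.1°)) = -16.92 - j95 V
  V4 = 14.3·(cos(30.0°) + j·sin(30.0°)) = 12.38 + j7.15 V
Step 2 — Sum components: V_total = 37.29 - j113.6 V.
Step 3 — Convert to polar: |V_total| = 119.6 V, ∠V_total = -71.8°.

V_total = 119.6∠-71.8° V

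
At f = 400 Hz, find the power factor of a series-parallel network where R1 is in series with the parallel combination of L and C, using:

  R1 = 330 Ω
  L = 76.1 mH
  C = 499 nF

Step 1 — Angular frequency: ω = 2π·f = 2π·400 = 2513 rad/s.
Step 2 — Component impedances:
  R1: Z = R = 330 Ω
  L: Z = jωL = j·2513·0.0761 = 0 + j191.3 Ω
  C: Z = 1/(jωC) = -j/(ω·C) = 0 - j797.4 Ω
Step 3 — Parallel branch: L || C = 1/(1/L + 1/C) = 0 + j251.6 Ω.
Step 4 — Series with R1: Z_total = R1 + (L || C) = 330 + j251.6 Ω = 415∠37.3° Ω.
Step 5 — Power factor: PF = cos(φ) = Re(Z)/|Z| = 330/415 = 0.7952.
Step 6 — Type: Im(Z) = 251.6 ⇒ lagging (phase φ = 37.3°).

PF = 0.7952 (lagging, φ = 37.3°)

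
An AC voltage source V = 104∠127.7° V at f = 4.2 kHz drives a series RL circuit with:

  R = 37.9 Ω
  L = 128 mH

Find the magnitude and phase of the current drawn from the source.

Step 1 — Angular frequency: ω = 2π·f = 2π·4200 = 2.639e+04 rad/s.
Step 2 — Component impedances:
  R: Z = R = 37.9 Ω
  L: Z = jωL = j·2.639e+04·0.128 = 0 + j3378 Ω
Step 3 — Series combination: Z_total = R + L = 37.9 + j3378 Ω = 3378∠89.4° Ω.
Step 4 — Source phasor: V = 104∠127.7° V = -63.6 + j82.29 V.
Step 5 — Ohm's law: I = V / Z_total = (-63.6 + j82.29) / (37.9 + j3378) = 0.02415 + j0.0191 A.
Step 6 — Convert to polar: |I| = 0.03079 A, ∠I = 38.3°.

I = 0.03079∠38.3° A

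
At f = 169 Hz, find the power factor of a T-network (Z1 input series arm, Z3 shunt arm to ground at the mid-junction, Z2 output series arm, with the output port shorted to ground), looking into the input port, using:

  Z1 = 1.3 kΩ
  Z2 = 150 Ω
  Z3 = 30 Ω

Step 1 — Angular frequency: ω = 2π·f = 2π·169 = 1062 rad/s.
Step 2 — Component impedances:
  Z1: Z = R = 1300 Ω
  Z2: Z = R = 150 Ω
  Z3: Z = R = 30 Ω
Step 3 — With the output port shorted to ground, the output series arm Z2 runs from the junction to ground; the shunt arm Z3 also runs from the junction to ground. They appear in parallel: Z3 || Z2 = 25 Ω.
Step 4 — Series with input arm Z1: Z_in = Z1 + (Z3 || Z2) = 1325 Ω = 1325∠0.0° Ω.
Step 5 — Power factor: PF = cos(φ) = Re(Z)/|Z| = 1325/1325 = 1.
Step 6 — Type: Im(Z) = 0 ⇒ unity (phase φ = 0.0°).

PF = 1 (unity, φ = 0.0°)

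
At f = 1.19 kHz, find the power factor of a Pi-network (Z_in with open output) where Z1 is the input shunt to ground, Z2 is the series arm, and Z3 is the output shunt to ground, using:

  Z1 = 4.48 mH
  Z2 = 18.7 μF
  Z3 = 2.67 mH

Step 1 — Angular frequency: ω = 2π·f = 2π·1190 = 7477 rad/s.
Step 2 — Component impedances:
  Z1: Z = jωL = j·7477·0.00448 = 0 + j33.5 Ω
  Z2: Z = 1/(jωC) = -j/(ω·C) = 0 - j7.152 Ω
  Z3: Z = jωL = j·7477·0.00267 = 0 + j19.96 Ω
Step 3 — With open output, the series arm Z2 and the output shunt Z3 appear in series to ground: Z2 + Z3 = 0 + j12.81 Ω.
Step 4 — Parallel with input shunt Z1: Z_in = Z1 || (Z2 + Z3) = 0 + j9.267 Ω = 9.267∠90.0° Ω.
Step 5 — Power factor: PF = cos(φ) = Re(Z)/|Z| = -0/9.267 = -0.
Step 6 — Type: Im(Z) = 9.267 ⇒ lagging (phase φ = 90.0°).

PF = -0 (lagging, φ = 90.0°)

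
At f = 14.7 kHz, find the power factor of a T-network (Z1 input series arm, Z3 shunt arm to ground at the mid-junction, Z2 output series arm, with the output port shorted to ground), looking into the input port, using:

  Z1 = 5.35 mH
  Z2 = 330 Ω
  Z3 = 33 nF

Step 1 — Angular frequency: ω = 2π·f = 2π·1.47e+04 = 9.236e+04 rad/s.
Step 2 — Component impedances:
  Z1: Z = jωL = j·9.236e+04·0.00535 = 0 + j494.1 Ω
  Z2: Z = R = 330 Ω
  Z3: Z = 1/(jωC) = -j/(ω·C) = 0 - j328.1 Ω
Step 3 — With the output port shorted to ground, the output series arm Z2 runs from the junction to ground; the shunt arm Z3 also runs from the junction to ground. They appear in parallel: Z3 || Z2 = 164 - j165 Ω.
Step 4 — Series with input arm Z1: Z_in = Z1 + (Z3 || Z2) = 164 + j329.1 Ω = 367.8∠63.5° Ω.
Step 5 — Power factor: PF = cos(φ) = Re(Z)/|Z| = 164.04/367.76 = 0.4461.
Step 6 — Type: Im(Z) = 329.1 ⇒ lagging (phase φ = 63.5°).

PF = 0.4461 (lagging, φ = 63.5°)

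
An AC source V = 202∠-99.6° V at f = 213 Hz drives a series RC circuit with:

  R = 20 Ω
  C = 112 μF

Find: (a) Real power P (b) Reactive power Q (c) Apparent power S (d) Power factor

Step 1 — Angular frequency: ω = 2π·f = 2π·213 = 1338 rad/s.
Step 2 — Component impedances:
  R: Z = R = 20 Ω
  C: Z = 1/(jωC) = -j/(ω·C) = 0 - j6.671 Ω
Step 3 — Series combination: Z_total = R + C = 20 - j6.671 Ω = 21.08∠-18.4° Ω.
Step 4 — Source phasor: V = 202∠-99.6° V = -33.69 - j199.2 V.
Step 5 — Current: I = V / Z = 1.474 - j9.467 A = 9.581∠-81.2° A.
Step 6 — Complex power: S = V·I* = 1836 - j612.4 VA.
Step 7 — Real power: P = Re(S) = 1836 W.
Step 8 — Reactive power: Q = Im(S) = -612.4 VAR.
Step 9 — Apparent power: |S| = 1935 VA.
Step 10 — Power factor: PF = P/|S| = 0.9486 (leading).

(a) P = 1836 W  (b) Q = -612.4 VAR  (c) S = 1935 VA  (d) PF = 0.9486 (leading)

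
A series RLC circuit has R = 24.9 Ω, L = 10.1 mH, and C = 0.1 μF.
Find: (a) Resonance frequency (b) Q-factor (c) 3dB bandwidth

Step 1 — Resonance condition Im(Z)=0 gives ω₀ = 1/√(LC).
Step 2 — ω₀ = 1/√(0.0101·1e-07) = 3.147e+04 rad/s.
Step 3 — f₀ = ω₀/(2π) = 5008 Hz.
Step 4 — Series Q: Q = ω₀L/R = 3.147e+04·0.0101/24.9 = 12.76.
Step 5 — 3dB bandwidth: Δω = ω₀/Q = 2465 rad/s; BW = Δω/(2π) = 392.4 Hz.

(a) f₀ = 5008 Hz  (b) Q = 12.76  (c) BW = 392.4 Hz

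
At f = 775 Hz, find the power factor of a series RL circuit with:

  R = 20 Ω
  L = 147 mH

Step 1 — Angular frequency: ω = 2π·f = 2π·775 = 4869 rad/s.
Step 2 — Component impedances:
  R: Z = R = 20 Ω
  L: Z = jωL = j·4869·0.147 = 0 + j715.8 Ω
Step 3 — Series combination: Z_total = R + L = 20 + j715.8 Ω = 716.1∠88.4° Ω.
Step 4 — Power factor: PF = cos(φ) = Re(Z)/|Z| = 20/716.1 = 0.02793.
Step 5 — Type: Im(Z) = 715.8 ⇒ lagging (phase φ = 88.4°).

PF = 0.02793 (lagging, φ = 88.4°)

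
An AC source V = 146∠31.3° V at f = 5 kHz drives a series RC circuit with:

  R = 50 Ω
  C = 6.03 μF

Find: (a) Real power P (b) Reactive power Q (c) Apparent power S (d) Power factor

Step 1 — Angular frequency: ω = 2π·f = 2π·5000 = 3.142e+04 rad/s.
Step 2 — Component impedances:
  R: Z = R = 50 Ω
  C: Z = 1/(jωC) = -j/(ω·C) = 0 - j5.279 Ω
Step 3 — Series combination: Z_total = R + C = 50 - j5.279 Ω = 50.28∠-6.0° Ω.
Step 4 — Source phasor: V = 146∠31.3° V = 124.8 + j75.85 V.
Step 5 — Current: I = V / Z = 2.309 + j1.761 A = 2.904∠37.3° A.
Step 6 — Complex power: S = V·I* = 421.6 - j44.51 VA.
Step 7 — Real power: P = Re(S) = 421.6 W.
Step 8 — Reactive power: Q = Im(S) = -44.51 VAR.
Step 9 — Apparent power: |S| = 424 VA.
Step 10 — Power factor: PF = P/|S| = 0.9945 (leading).

(a) P = 421.6 W  (b) Q = -44.51 VAR  (c) S = 424 VA  (d) PF = 0.9945 (leading)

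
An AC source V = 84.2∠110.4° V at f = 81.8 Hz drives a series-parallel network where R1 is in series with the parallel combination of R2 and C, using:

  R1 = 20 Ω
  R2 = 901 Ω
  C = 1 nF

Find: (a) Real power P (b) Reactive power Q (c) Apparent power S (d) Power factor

Step 1 — Angular frequency: ω = 2π·f = 2π·81.8 = 514 rad/s.
Step 2 — Component impedances:
  R1: Z = R = 20 Ω
  R2: Z = R = 901 Ω
  C: Z = 1/(jωC) = -j/(ω·C) = 0 - j1.946e+06 Ω
Step 3 — Parallel branch: R2 || C = 1/(1/R2 + 1/C) = 901 - j0.4172 Ω.
Step 4 — Series with R1: Z_total = R1 + (R2 || C) = 921 - j0.4172 Ω = 921∠-0.0° Ω.
Step 5 — Source phasor: V = 84.2∠110.4° V = -29.35 + j78.92 V.
Step 6 — Current: I = V / Z = -0.03191 + j0.08567 A = 0.09142∠110.4° A.
Step 7 — Complex power: S = V·I* = 7.698 - j0.003487 VA.
Step 8 — Real power: P = Re(S) = 7.698 W.
Step 9 — Reactive power: Q = Im(S) = -0.003487 VAR.
Step 10 — Apparent power: |S| = 7.698 VA.
Step 11 — Power factor: PF = P/|S| = 1 (leading).

(a) P = 7.698 W  (b) Q = -0.003487 VAR  (c) S = 7.698 VA  (d) PF = 1 (leading)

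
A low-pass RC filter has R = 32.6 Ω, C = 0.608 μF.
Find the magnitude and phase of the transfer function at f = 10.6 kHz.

Step 1 — Angular frequency: ω = 2π·1.06e+04 = 6.66e+04 rad/s.
Step 2 — Transfer function: H(jω) = 1/(1 + jωRC).
Step 3 — Denominator: 1 + jωRC = 1 + j·6.66e+04·32.6·6.08e-07 = 1 + j1.32.
Step 4 — H = 0.3646 - j0.4813.
Step 5 — Magnitude: |H| = 0.6038 (-4.4 dB); phase: φ = -52.9°.

|H| = 0.6038 (-4.4 dB), φ = -52.9°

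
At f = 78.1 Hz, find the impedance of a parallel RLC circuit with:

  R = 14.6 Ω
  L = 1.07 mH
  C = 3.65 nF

Step 1 — Angular frequency: ω = 2π·f = 2π·78.1 = 490.7 rad/s.
Step 2 — Component impedances:
  R: Z = R = 14.6 Ω
  L: Z = jωL = j·490.7·0.00107 = 0 + j0.5251 Ω
  C: Z = 1/(jωC) = -j/(ω·C) = 0 - j5.583e+05 Ω
Step 3 — Parallel combination: 1/Z_total = 1/R + 1/L + 1/C; Z_total = 0.01886 + j0.5244 Ω = 0.5247∠87.9° Ω.

Z = 0.01886 + j0.5244 Ω = 0.5247∠87.9° Ω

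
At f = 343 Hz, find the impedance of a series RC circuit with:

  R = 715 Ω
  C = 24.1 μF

Step 1 — Angular frequency: ω = 2π·f = 2π·343 = 2155 rad/s.
Step 2 — Component impedances:
  R: Z = R = 715 Ω
  C: Z = 1/(jωC) = -j/(ω·C) = 0 - j19.25 Ω
Step 3 — Series combination: Z_total = R + C = 715 - j19.25 Ω = 715.3∠-1.5° Ω.

Z = 715 - j19.25 Ω = 715.3∠-1.5° Ω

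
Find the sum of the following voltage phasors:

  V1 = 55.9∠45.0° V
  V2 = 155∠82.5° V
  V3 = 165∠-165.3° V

Step 1 — Convert each phasor to rectangular form:
  V1 = 55.9·(cos(45.0°) + j·sin(45.0°)) = 39.53 + j39.53 V
  V2 = 155·(cos(82.5°) + j·sin(82.5°)) = 20.23 + j153.7 V
  V3 = 165·(cos(-165.3°) + j·sin(-165.3°)) = -159.6 - j41.87 V
Step 2 — Sum components: V_total = -99.84 + j151.3 V.
Step 3 — Convert to polar: |V_total| = 181.3 V, ∠V_total = 123.4°.

V_total = 181.3∠123.4° V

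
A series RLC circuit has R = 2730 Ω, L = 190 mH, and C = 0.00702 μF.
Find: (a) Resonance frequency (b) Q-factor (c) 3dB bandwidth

Step 1 — Resonance: ω₀ = 1/√(LC) = 1/√(0.19·7.02e-09) = 2.738e+04 rad/s.
Step 2 — f₀ = ω₀/(2π) = 4358 Hz.
Step 3 — Series Q: Q = ω₀L/R = 2.738e+04·0.19/2730 = 1.906.
Step 4 — Bandwidth: Δω = ω₀/Q = 1.437e+04 rad/s; BW = Δω/(2π) = 2287 Hz.

(a) f₀ = 4358 Hz  (b) Q = 1.906  (c) BW = 2287 Hz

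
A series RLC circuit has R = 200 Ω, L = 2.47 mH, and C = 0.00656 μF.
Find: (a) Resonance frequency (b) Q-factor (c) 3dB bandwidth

Step 1 — Resonance: ω₀ = 1/√(LC) = 1/√(0.00247·6.56e-09) = 2.484e+05 rad/s.
Step 2 — f₀ = ω₀/(2π) = 3.954e+04 Hz.
Step 3 — Series Q: Q = ω₀L/R = 2.484e+05·0.00247/200 = 3.068.
Step 4 — Bandwidth: Δω = ω₀/Q = 8.097e+04 rad/s; BW = Δω/(2π) = 1.289e+04 Hz.

(a) f₀ = 3.954e+04 Hz  (b) Q = 3.068  (c) BW = 1.289e+04 Hz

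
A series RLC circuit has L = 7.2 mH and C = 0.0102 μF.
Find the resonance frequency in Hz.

Step 1 — Resonance condition Im(Z)=0 gives ω₀ = 1/√(LC).
Step 2 — ω₀ = 1/√(0.0072·1.02e-08) = 1.167e+05 rad/s.
Step 3 — f₀ = ω₀/(2π) = 1.857e+04 Hz.

f₀ = 1.857e+04 Hz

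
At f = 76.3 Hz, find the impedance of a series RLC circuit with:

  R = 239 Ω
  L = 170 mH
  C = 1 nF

Step 1 — Angular frequency: ω = 2π·f = 2π·76.3 = 479.4 rad/s.
Step 2 — Component impedances:
  R: Z = R = 239 Ω
  L: Z = jωL = j·479.4·0.17 = 0 + j81.5 Ω
  C: Z = 1/(jωC) = -j/(ω·C) = 0 - j2.086e+06 Ω
Step 3 — Series combination: Z_total = R + L + C = 239 - j2.086e+06 Ω = 2.086e+06∠-90.0° Ω.

Z = 239 - j2.086e+06 Ω = 2.086e+06∠-90.0° Ω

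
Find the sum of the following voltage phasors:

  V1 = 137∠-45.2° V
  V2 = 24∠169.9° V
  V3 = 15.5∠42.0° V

Step 1 — Convert each phasor to rectangular form:
  V1 = 137·(cos(-45.2°) + j·sin(-45.2°)) = 96.53 - j97.21 V
  V2 = 24·(cos(169.9°) + j·sin(169.9°)) = -23.63 + j4.209 V
  V3 = 15.5·(cos(42.0°) + j·sin(42.0°)) = 11.52 + j10.37 V
Step 2 — Sum components: V_total = 84.43 - j82.63 V.
Step 3 — Convert to polar: |V_total| = 118.1 V, ∠V_total = -44.4°.

V_total = 118.1∠-44.4° V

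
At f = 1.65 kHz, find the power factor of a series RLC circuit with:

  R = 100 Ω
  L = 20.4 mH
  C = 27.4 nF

Step 1 — Angular frequency: ω = 2π·f = 2π·1650 = 1.037e+04 rad/s.
Step 2 — Component impedances:
  R: Z = R = 100 Ω
  L: Z = jωL = j·1.037e+04·0.0204 = 0 + j211.5 Ω
  C: Z = 1/(jωC) = -j/(ω·C) = 0 - j3520 Ω
Step 3 — Series combination: Z_total = R + L + C = 100 - j3309 Ω = 3310∠-88.3° Ω.
Step 4 — Power factor: PF = cos(φ) = Re(Z)/|Z| = 100/3310 = 0.03021.
Step 5 — Type: Im(Z) = -3309 ⇒ leading (phase φ = -88.3°).

PF = 0.03021 (leading, φ = -88.3°)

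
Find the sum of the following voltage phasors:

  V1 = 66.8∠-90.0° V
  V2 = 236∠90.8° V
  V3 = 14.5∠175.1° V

Step 1 — Convert each phasor to rectangular form:
  V1 = 66.8·(cos(-90.0°) + j·sin(-90.0°)) = 0 - j66.8 V
  V2 = 236·(cos(90.8°) + j·sin(90.8°)) = -3.295 + j236 V
  V3 = 14.5·(cos(175.1°) + j·sin(175.1°)) = -14.45 + j1.239 V
Step 2 — Sum components: V_total = -17.74 + j170.4 V.
Step 3 — Convert to polar: |V_total| = 171.3 V, ∠V_total = 95.9°.

V_total = 171.3∠95.9° V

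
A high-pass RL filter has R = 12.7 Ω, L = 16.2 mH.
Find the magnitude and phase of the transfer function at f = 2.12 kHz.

Step 1 — Angular frequency: ω = 2π·2120 = 1.332e+04 rad/s.
Step 2 — Transfer function: H(jω) = jωL/(R + jωL).
Step 3 — Numerator jωL = j·215.8; denominator R + jωL = 12.7 + j215.8.
Step 4 — H = 0.9965 + j0.05865.
Step 5 — Magnitude: |H| = 0.9983 (-0.0 dB); phase: φ = 3.4°.

|H| = 0.9983 (-0.0 dB), φ = 3.4°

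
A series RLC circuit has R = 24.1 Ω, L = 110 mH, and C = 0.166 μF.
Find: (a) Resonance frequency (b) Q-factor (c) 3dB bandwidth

Step 1 — Resonance condition Im(Z)=0 gives ω₀ = 1/√(LC).
Step 2 — ω₀ = 1/√(0.11·1.66e-07) = 7400 rad/s.
Step 3 — f₀ = ω₀/(2π) = 1178 Hz.
Step 4 — Series Q: Q = ω₀L/R = 7400·0.11/24.1 = 33.78.
Step 5 — 3dB bandwidth: Δω = ω₀/Q = 219.1 rad/s; BW = Δω/(2π) = 34.87 Hz.

(a) f₀ = 1178 Hz  (b) Q = 33.78  (c) BW = 34.87 Hz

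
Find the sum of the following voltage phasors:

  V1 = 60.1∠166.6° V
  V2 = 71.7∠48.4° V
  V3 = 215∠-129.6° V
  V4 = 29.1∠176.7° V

Step 1 — Convert each phasor to rectangular form:
  V1 = 60.1·(cos(166.6°) + j·sin(166.6°)) = -58.46 + j13.93 V
  V2 = 71.7·(cos(48.4°) + j·sin(48.4°)) = 47.6 + j53.62 V
  V3 = 215·(cos(-129.6°) + j·sin(-129.6°)) = -137 - j165.7 V
  V4 = 29.1·(cos(176.7°) + j·sin(176.7°)) = -29.05 + j1.675 V
Step 2 — Sum components: V_total = -177 - j96.44 V.
Step 3 — Convert to polar: |V_total| = 201.5 V, ∠V_total = -151.4°.

V_total = 201.5∠-151.4° V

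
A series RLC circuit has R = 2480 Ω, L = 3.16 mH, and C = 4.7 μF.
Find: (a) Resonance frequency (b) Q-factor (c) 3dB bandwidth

Step 1 — Resonance condition Im(Z)=0 gives ω₀ = 1/√(LC).
Step 2 — ω₀ = 1/√(0.00316·4.7e-06) = 8206 rad/s.
Step 3 — f₀ = ω₀/(2π) = 1306 Hz.
Step 4 — Series Q: Q = ω₀L/R = 8206·0.00316/2480 = 0.01046.
Step 5 — 3dB bandwidth: Δω = ω₀/Q = 7.848e+05 rad/s; BW = Δω/(2π) = 1.249e+05 Hz.

(a) f₀ = 1306 Hz  (b) Q = 0.01046  (c) BW = 1.249e+05 Hz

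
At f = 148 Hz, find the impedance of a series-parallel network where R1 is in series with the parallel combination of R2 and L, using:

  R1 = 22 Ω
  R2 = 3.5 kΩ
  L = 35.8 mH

Step 1 — Angular frequency: ω = 2π·f = 2π·148 = 929.9 rad/s.
Step 2 — Component impedances:
  R1: Z = R = 22 Ω
  R2: Z = R = 3500 Ω
  L: Z = jωL = j·929.9·0.0358 = 0 + j33.29 Ω
Step 3 — Parallel branch: R2 || L = 1/(1/R2 + 1/L) = 0.3166 + j33.29 Ω.
Step 4 — Series with R1: Z_total = R1 + (R2 || L) = 22.32 + j33.29 Ω = 40.08∠56.2° Ω.

Z = 22.32 + j33.29 Ω = 40.08∠56.2° Ω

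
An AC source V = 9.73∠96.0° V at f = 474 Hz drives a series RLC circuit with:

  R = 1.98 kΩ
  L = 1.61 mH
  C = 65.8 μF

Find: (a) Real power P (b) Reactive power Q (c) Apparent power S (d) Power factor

Step 1 — Angular frequency: ω = 2π·f = 2π·474 = 2978 rad/s.
Step 2 — Component impedances:
  R: Z = R = 1980 Ω
  L: Z = jωL = j·2978·0.00161 = 0 + j4.795 Ω
  C: Z = 1/(jωC) = -j/(ω·C) = 0 - j5.103 Ω
Step 3 — Series combination: Z_total = R + L + C = 1980 - j0.3079 Ω = 1980∠-0.0° Ω.
Step 4 — Source phasor: V = 9.73∠96.0° V = -1.017 + j9.677 V.
Step 5 — Current: I = V / Z = -0.0005144 + j0.004887 A = 0.004914∠96.0° A.
Step 6 — Complex power: S = V·I* = 0.04781 - j7.436e-06 VA.
Step 7 — Real power: P = Re(S) = 0.04781 W.
Step 8 — Reactive power: Q = Im(S) = -7.436e-06 VAR.
Step 9 — Apparent power: |S| = 0.04781 VA.
Step 10 — Power factor: PF = P/|S| = 1 (leading).

(a) P = 0.04781 W  (b) Q = -7.436e-06 VAR  (c) S = 0.04781 VA  (d) PF = 1 (leading)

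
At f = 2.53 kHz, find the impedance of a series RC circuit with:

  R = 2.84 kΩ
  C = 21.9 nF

Step 1 — Angular frequency: ω = 2π·f = 2π·2530 = 1.59e+04 rad/s.
Step 2 — Component impedances:
  R: Z = R = 2840 Ω
  C: Z = 1/(jωC) = -j/(ω·C) = 0 - j2872 Ω
Step 3 — Series combination: Z_total = R + C = 2840 - j2872 Ω = 4039∠-45.3° Ω.

Z = 2840 - j2872 Ω = 4039∠-45.3° Ω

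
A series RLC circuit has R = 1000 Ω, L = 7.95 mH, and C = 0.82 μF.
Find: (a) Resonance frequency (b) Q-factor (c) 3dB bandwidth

Step 1 — Resonance: ω₀ = 1/√(LC) = 1/√(0.00795·8.2e-07) = 1.239e+04 rad/s.
Step 2 — f₀ = ω₀/(2π) = 1971 Hz.
Step 3 — Series Q: Q = ω₀L/R = 1.239e+04·0.00795/1000 = 0.09846.
Step 4 — Bandwidth: Δω = ω₀/Q = 1.258e+05 rad/s; BW = Δω/(2π) = 2.002e+04 Hz.

(a) f₀ = 1971 Hz  (b) Q = 0.09846  (c) BW = 2.002e+04 Hz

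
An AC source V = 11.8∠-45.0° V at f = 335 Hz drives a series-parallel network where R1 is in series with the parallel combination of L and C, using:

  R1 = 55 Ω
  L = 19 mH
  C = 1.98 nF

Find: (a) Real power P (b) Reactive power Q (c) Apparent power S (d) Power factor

Step 1 — Angular frequency: ω = 2π·f = 2π·335 = 2105 rad/s.
Step 2 — Component impedances:
  R1: Z = R = 55 Ω
  L: Z = jωL = j·2105·0.019 = 0 + j39.99 Ω
  C: Z = 1/(jωC) = -j/(ω·C) = 0 - j2.399e+05 Ω
Step 3 — Parallel branch: L || C = 1/(1/L + 1/C) = 0 + j40 Ω.
Step 4 — Series with R1: Z_total = R1 + (L || C) = 55 + j40 Ω = 68.01∠36.0° Ω.
Step 5 — Source phasor: V = 11.8∠-45.0° V = 8.344 - j8.344 V.
Step 6 — Current: I = V / Z = 0.02706 - j0.1714 A = 0.1735∠-81.0° A.
Step 7 — Complex power: S = V·I* = 1.656 + j1.204 VA.
Step 8 — Real power: P = Re(S) = 1.656 W.
Step 9 — Reactive power: Q = Im(S) = 1.204 VAR.
Step 10 — Apparent power: |S| = 2.047 VA.
Step 11 — Power factor: PF = P/|S| = 0.8087 (lagging).

(a) P = 1.656 W  (b) Q = 1.204 VAR  (c) S = 2.047 VA  (d) PF = 0.8087 (lagging)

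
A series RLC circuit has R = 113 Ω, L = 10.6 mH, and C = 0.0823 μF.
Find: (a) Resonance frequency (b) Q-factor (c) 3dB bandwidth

Step 1 — Resonance: ω₀ = 1/√(LC) = 1/√(0.0106·8.23e-08) = 3.386e+04 rad/s.
Step 2 — f₀ = ω₀/(2π) = 5388 Hz.
Step 3 — Series Q: Q = ω₀L/R = 3.386e+04·0.0106/113 = 3.176.
Step 4 — Bandwidth: Δω = ω₀/Q = 1.066e+04 rad/s; BW = Δω/(2π) = 1697 Hz.

(a) f₀ = 5388 Hz  (b) Q = 3.176  (c) BW = 1697 Hz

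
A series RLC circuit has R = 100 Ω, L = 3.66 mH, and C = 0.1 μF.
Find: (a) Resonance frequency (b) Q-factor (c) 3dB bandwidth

Step 1 — Resonance condition Im(Z)=0 gives ω₀ = 1/√(LC).
Step 2 — ω₀ = 1/√(0.00366·1e-07) = 5.227e+04 rad/s.
Step 3 — f₀ = ω₀/(2π) = 8319 Hz.
Step 4 — Series Q: Q = ω₀L/R = 5.227e+04·0.00366/100 = 1.913.
Step 5 — 3dB bandwidth: Δω = ω₀/Q = 2.732e+04 rad/s; BW = Δω/(2π) = 4348 Hz.

(a) f₀ = 8319 Hz  (b) Q = 1.913  (c) BW = 4348 Hz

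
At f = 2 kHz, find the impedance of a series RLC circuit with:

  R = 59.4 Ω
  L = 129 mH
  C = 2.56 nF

Step 1 — Angular frequency: ω = 2π·f = 2π·2000 = 1.257e+04 rad/s.
Step 2 — Component impedances:
  R: Z = R = 59.4 Ω
  L: Z = jωL = j·1.257e+04·0.129 = 0 + j1621 Ω
  C: Z = 1/(jωC) = -j/(ω·C) = 0 - j3.108e+04 Ω
Step 3 — Series combination: Z_total = R + L + C = 59.4 - j2.946e+04 Ω = 2.946e+04∠-89.9° Ω.

Z = 59.4 - j2.946e+04 Ω = 2.946e+04∠-89.9° Ω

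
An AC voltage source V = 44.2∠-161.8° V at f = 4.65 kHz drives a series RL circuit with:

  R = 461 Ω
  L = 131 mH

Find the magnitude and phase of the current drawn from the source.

Step 1 — Angular frequency: ω = 2π·f = 2π·4650 = 2.922e+04 rad/s.
Step 2 — Component impedances:
  R: Z = R = 461 Ω
  L: Z = jωL = j·2.922e+04·0.131 = 0 + j3827 Ω
Step 3 — Series combination: Z_total = R + L = 461 + j3827 Ω = 3855∠83.1° Ω.
Step 4 — Source phasor: V = 44.2∠-161.8° V = -41.99 - j13.81 V.
Step 5 — Ohm's law: I = V / Z_total = (-41.99 - j13.81) / (461 + j3827) = -0.004858 + j0.01039 A.
Step 6 — Convert to polar: |I| = 0.01147 A, ∠I = 115.1°.

I = 0.01147∠115.1° A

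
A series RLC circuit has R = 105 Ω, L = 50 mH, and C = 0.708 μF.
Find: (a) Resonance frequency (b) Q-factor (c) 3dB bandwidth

Step 1 — Resonance: ω₀ = 1/√(LC) = 1/√(0.05·7.08e-07) = 5315 rad/s.
Step 2 — f₀ = ω₀/(2π) = 845.9 Hz.
Step 3 — Series Q: Q = ω₀L/R = 5315·0.05/105 = 2.531.
Step 4 — Bandwidth: Δω = ω₀/Q = 2100 rad/s; BW = Δω/(2π) = 334.2 Hz.

(a) f₀ = 845.9 Hz  (b) Q = 2.531  (c) BW = 334.2 Hz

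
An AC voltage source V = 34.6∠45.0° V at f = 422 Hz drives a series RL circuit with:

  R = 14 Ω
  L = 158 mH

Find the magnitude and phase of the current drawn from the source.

Step 1 — Angular frequency: ω = 2π·f = 2π·422 = 2652 rad/s.
Step 2 — Component impedances:
  R: Z = R = 14 Ω
  L: Z = jωL = j·2652·0.158 = 0 + j418.9 Ω
Step 3 — Series combination: Z_total = R + L = 14 + j418.9 Ω = 419.2∠88.1° Ω.
Step 4 — Source phasor: V = 34.6∠45.0° V = 24.47 + j24.47 V.
Step 5 — Ohm's law: I = V / Z_total = (24.47 + j24.47) / (14 + j418.9) = 0.06028 - j0.05639 A.
Step 6 — Convert to polar: |I| = 0.08254 A, ∠I = -43.1°.

I = 0.08254∠-43.1° A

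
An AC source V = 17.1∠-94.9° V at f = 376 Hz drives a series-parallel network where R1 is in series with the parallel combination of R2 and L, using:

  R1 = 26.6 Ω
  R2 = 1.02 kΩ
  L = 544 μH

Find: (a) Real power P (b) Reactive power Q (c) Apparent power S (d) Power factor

Step 1 — Angular frequency: ω = 2π·f = 2π·376 = 2362 rad/s.
Step 2 — Component impedances:
  R1: Z = R = 26.6 Ω
  R2: Z = R = 1020 Ω
  L: Z = jωL = j·2362·0.000544 = 0 + j1.285 Ω
Step 3 — Parallel branch: R2 || L = 1/(1/R2 + 1/L) = 0.001619 + j1.285 Ω.
Step 4 — Series with R1: Z_total = R1 + (R2 || L) = 26.6 + j1.285 Ω = 26.63∠2.8° Ω.
Step 5 — Source phasor: V = 17.1∠-94.9° V = -1.461 - j17.04 V.
Step 6 — Current: I = V / Z = -0.08565 - j0.6363 A = 0.6421∠-97.7° A.
Step 7 — Complex power: S = V·I* = 10.97 + j0.5298 VA.
Step 8 — Real power: P = Re(S) = 10.97 W.
Step 9 — Reactive power: Q = Im(S) = 0.5298 VAR.
Step 10 — Apparent power: |S| = 10.98 VA.
Step 11 — Power factor: PF = P/|S| = 0.9988 (lagging).

(a) P = 10.97 W  (b) Q = 0.5298 VAR  (c) S = 10.98 VA  (d) PF = 0.9988 (lagging)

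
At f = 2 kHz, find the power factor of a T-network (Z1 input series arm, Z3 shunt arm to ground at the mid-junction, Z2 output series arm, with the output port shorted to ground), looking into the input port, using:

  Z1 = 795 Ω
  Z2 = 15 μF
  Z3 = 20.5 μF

Step 1 — Angular frequency: ω = 2π·f = 2π·2000 = 1.257e+04 rad/s.
Step 2 — Component impedances:
  Z1: Z = R = 795 Ω
  Z2: Z = 1/(jωC) = -j/(ω·C) = 0 - j5.305 Ω
  Z3: Z = 1/(jωC) = -j/(ω·C) = 0 - j3.882 Ω
Step 3 — With the output port shorted to ground, the output series arm Z2 runs from the junction to ground; the shunt arm Z3 also runs from the junction to ground. They appear in parallel: Z3 || Z2 = 0 - j2.242 Ω.
Step 4 — Series with input arm Z1: Z_in = Z1 + (Z3 || Z2) = 795 - j2.242 Ω = 795∠-0.2° Ω.
Step 5 — Power factor: PF = cos(φ) = Re(Z)/|Z| = 795/795 = 1.
Step 6 — Type: Im(Z) = -2.242 ⇒ leading (phase φ = -0.2°).

PF = 1 (leading, φ = -0.2°)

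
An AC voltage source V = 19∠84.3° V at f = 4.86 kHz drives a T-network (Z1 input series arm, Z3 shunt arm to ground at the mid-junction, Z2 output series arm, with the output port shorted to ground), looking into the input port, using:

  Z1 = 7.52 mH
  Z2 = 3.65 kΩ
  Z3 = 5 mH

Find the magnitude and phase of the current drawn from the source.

Step 1 — Angular frequency: ω = 2π·f = 2π·4860 = 3.054e+04 rad/s.
Step 2 — Component impedances:
  Z1: Z = jωL = j·3.054e+04·0.00752 = 0 + j229.6 Ω
  Z2: Z = R = 3650 Ω
  Z3: Z = jωL = j·3.054e+04·0.005 = 0 + j152.7 Ω
Step 3 — With the output port shorted to ground, the output series arm Z2 runs from the junction to ground; the shunt arm Z3 also runs from the junction to ground. They appear in parallel: Z3 || Z2 = 6.376 + j152.4 Ω.
Step 4 — Series with input arm Z1: Z_in = Z1 + (Z3 || Z2) = 6.376 + j382 Ω = 382.1∠89.0° Ω.
Step 5 — Source phasor: V = 19∠84.3° V = 1.887 + j18.91 V.
Step 6 — Ohm's law: I = V / Z_total = (1.887 + j18.91) / (6.376 + j382) = 0.04955 - j0.004112 A.
Step 7 — Convert to polar: |I| = 0.04973 A, ∠I = -4.7°.

I = 0.04973∠-4.7° A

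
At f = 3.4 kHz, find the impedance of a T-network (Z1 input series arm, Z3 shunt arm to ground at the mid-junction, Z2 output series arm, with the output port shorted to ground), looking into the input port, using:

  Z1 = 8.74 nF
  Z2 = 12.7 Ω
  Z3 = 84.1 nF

Step 1 — Angular frequency: ω = 2π·f = 2π·3400 = 2.136e+04 rad/s.
Step 2 — Component impedances:
  Z1: Z = 1/(jωC) = -j/(ω·C) = 0 - j5356 Ω
  Z2: Z = R = 12.7 Ω
  Z3: Z = 1/(jωC) = -j/(ω·C) = 0 - j556.6 Ω
Step 3 — With the output port shorted to ground, the output series arm Z2 runs from the junction to ground; the shunt arm Z3 also runs from the junction to ground. They appear in parallel: Z3 || Z2 = 12.69 - j0.2896 Ω.
Step 4 — Series with input arm Z1: Z_in = Z1 + (Z3 || Z2) = 12.69 - j5356 Ω = 5356∠-89.9° Ω.

Z = 12.69 - j5356 Ω = 5356∠-89.9° Ω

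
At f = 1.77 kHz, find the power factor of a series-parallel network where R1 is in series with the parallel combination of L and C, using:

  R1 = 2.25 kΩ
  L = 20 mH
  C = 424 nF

Step 1 — Angular frequency: ω = 2π·f = 2π·1770 = 1.112e+04 rad/s.
Step 2 — Component impedances:
  R1: Z = R = 2250 Ω
  L: Z = jωL = j·1.112e+04·0.02 = 0 + j222.4 Ω
  C: Z = 1/(jωC) = -j/(ω·C) = 0 - j212.1 Ω
Step 3 — Parallel branch: L || C = 1/(1/L + 1/C) = 0 - j4556 Ω.
Step 4 — Series with R1: Z_total = R1 + (L || C) = 2250 - j4556 Ω = 5081∠-63.7° Ω.
Step 5 — Power factor: PF = cos(φ) = Re(Z)/|Z| = 2250/5081 = 0.4428.
Step 6 — Type: Im(Z) = -4556 ⇒ leading (phase φ = -63.7°).

PF = 0.4428 (leading, φ = -63.7°)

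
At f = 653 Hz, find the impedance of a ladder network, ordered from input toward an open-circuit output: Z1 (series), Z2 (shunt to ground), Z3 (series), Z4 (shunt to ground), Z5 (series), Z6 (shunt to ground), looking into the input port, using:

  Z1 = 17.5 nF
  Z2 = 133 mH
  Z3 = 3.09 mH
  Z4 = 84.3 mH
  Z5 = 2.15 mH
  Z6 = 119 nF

Step 1 — Angular frequency: ω = 2π·f = 2π·653 = 4103 rad/s.
Step 2 — Component impedances:
  Z1: Z = 1/(jωC) = -j/(ω·C) = 0 - j1.393e+04 Ω
  Z2: Z = jωL = j·4103·0.133 = 0 + j545.7 Ω
  Z3: Z = jωL = j·4103·0.00309 = 0 + j12.68 Ω
  Z4: Z = jωL = j·4103·0.0843 = 0 + j345.9 Ω
  Z5: Z = jωL = j·4103·0.00215 = 0 + j8.821 Ω
  Z6: Z = 1/(jωC) = -j/(ω·C) = 0 - j2048 Ω
Step 3 — Ladder network (open output): work backward from the far end, alternating series and parallel combinations. Z_in = 0 - j1.369e+04 Ω = 1.369e+04∠-90.0° Ω.

Z = 0 - j1.369e+04 Ω = 1.369e+04∠-90.0° Ω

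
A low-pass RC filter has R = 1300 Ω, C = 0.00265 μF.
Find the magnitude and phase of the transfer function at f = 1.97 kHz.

Step 1 — Angular frequency: ω = 2π·1970 = 1.238e+04 rad/s.
Step 2 — Transfer function: H(jω) = 1/(1 + jωRC).
Step 3 — Denominator: 1 + jωRC = 1 + j·1.238e+04·1300·2.65e-09 = 1 + j0.04264.
Step 4 — H = 0.9982 - j0.04256.
Step 5 — Magnitude: |H| = 0.9991 (-0.0 dB); phase: φ = -2.4°.

|H| = 0.9991 (-0.0 dB), φ = -2.4°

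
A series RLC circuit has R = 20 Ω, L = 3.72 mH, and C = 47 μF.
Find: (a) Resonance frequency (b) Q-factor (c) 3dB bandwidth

Step 1 — Resonance: ω₀ = 1/√(LC) = 1/√(0.00372·4.7e-05) = 2392 rad/s.
Step 2 — f₀ = ω₀/(2π) = 380.6 Hz.
Step 3 — Series Q: Q = ω₀L/R = 2392·0.00372/20 = 0.4448.
Step 4 — Bandwidth: Δω = ω₀/Q = 5376 rad/s; BW = Δω/(2π) = 855.7 Hz.

(a) f₀ = 380.6 Hz  (b) Q = 0.4448  (c) BW = 855.7 Hz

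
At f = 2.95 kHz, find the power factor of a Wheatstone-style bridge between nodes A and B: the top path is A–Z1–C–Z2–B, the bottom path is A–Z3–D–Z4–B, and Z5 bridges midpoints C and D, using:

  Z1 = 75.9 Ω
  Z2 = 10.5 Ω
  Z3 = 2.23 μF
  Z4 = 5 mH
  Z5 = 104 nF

Step 1 — Angular frequency: ω = 2π·f = 2π·2950 = 1.854e+04 rad/s.
Step 2 — Component impedances:
  Z1: Z = R = 75.9 Ω
  Z2: Z = R = 10.5 Ω
  Z3: Z = 1/(jωC) = -j/(ω·C) = 0 - j24.19 Ω
  Z4: Z = jωL = j·1.854e+04·0.005 = 0 + j92.68 Ω
  Z5: Z = 1/(jωC) = -j/(ω·C) = 0 - j518.8 Ω
Step 3 — Bridge requires nodal analysis (the Z5 bridge couples midpoints C and D, so the two paths cannot be reduced to a simple series/parallel combination). Setting node B to ground and injecting 1 A at node A, the 3-node admittance system at A, C, D solves to V_A = Z_AB = 42.18 + j43.02 Ω = 60.25∠45.6° Ω.
Step 4 — Power factor: PF = cos(φ) = Re(Z)/|Z| = 42.18/60.25 = 0.7001.
Step 5 — Type: Im(Z) = 43.02 ⇒ lagging (phase φ = 45.6°).

PF = 0.7001 (lagging, φ = 45.6°)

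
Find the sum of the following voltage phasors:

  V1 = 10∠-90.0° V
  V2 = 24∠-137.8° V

Step 1 — Convert each phasor to rectangular form:
  V1 = 10·(cos(-90.0°) + j·sin(-90.0°)) = 0 - j10 V
  V2 = 24·(cos(-137.8°) + j·sin(-137.8°)) = -17.78 - j16.12 V
Step 2 — Sum components: V_total = -17.78 - j26.12 V.
Step 3 — Convert to polar: |V_total| = 31.6 V, ∠V_total = -124.2°.

V_total = 31.6∠-124.2° V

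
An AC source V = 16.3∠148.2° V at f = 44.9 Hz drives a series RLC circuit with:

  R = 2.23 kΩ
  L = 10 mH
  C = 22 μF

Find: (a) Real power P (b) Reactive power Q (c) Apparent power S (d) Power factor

Step 1 — Angular frequency: ω = 2π·f = 2π·44.9 = 282.1 rad/s.
Step 2 — Component impedances:
  R: Z = R = 2230 Ω
  L: Z = jωL = j·282.1·0.01 = 0 + j2.821 Ω
  C: Z = 1/(jωC) = -j/(ω·C) = 0 - j161.1 Ω
Step 3 — Series combination: Z_total = R + L + C = 2230 - j158.3 Ω = 2236∠-4.1° Ω.
Step 4 — Source phasor: V = 16.3∠148.2° V = -13.85 + j8.589 V.
Step 5 — Current: I = V / Z = -0.006453 + j0.003394 A = 0.007291∠152.3° A.
Step 6 — Complex power: S = V·I* = 0.1185 - j0.008415 VA.
Step 7 — Real power: P = Re(S) = 0.1185 W.
Step 8 — Reactive power: Q = Im(S) = -0.008415 VAR.
Step 9 — Apparent power: |S| = 0.1188 VA.
Step 10 — Power factor: PF = P/|S| = 0.9975 (leading).

(a) P = 0.1185 W  (b) Q = -0.008415 VAR  (c) S = 0.1188 VA  (d) PF = 0.9975 (leading)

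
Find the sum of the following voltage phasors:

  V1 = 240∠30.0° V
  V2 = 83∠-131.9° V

Step 1 — Convert each phasor to rectangular form:
  V1 = 240·(cos(30.0°) + j·sin(30.0°)) = 207.8 + j120 V
  V2 = 83·(cos(-131.9°) + j·sin(-131.9°)) = -55.43 - j61.78 V
Step 2 — Sum components: V_total = 152.4 + j58.22 V.
Step 3 — Convert to polar: |V_total| = 163.2 V, ∠V_total = 20.9°.

V_total = 163.2∠20.9° V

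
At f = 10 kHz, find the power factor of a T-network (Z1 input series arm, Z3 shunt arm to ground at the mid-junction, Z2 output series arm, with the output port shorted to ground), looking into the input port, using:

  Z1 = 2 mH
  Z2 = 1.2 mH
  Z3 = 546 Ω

Step 1 — Angular frequency: ω = 2π·f = 2π·1e+04 = 6.283e+04 rad/s.
Step 2 — Component impedances:
  Z1: Z = jωL = j·6.283e+04·0.002 = 0 + j125.7 Ω
  Z2: Z = jωL = j·6.283e+04·0.0012 = 0 + j75.4 Ω
  Z3: Z = R = 546 Ω
Step 3 — With the output port shorted to ground, the output series arm Z2 runs from the junction to ground; the shunt arm Z3 also runs from the junction to ground. They appear in parallel: Z3 || Z2 = 10.22 + j73.99 Ω.
Step 4 — Series with input arm Z1: Z_in = Z1 + (Z3 || Z2) = 10.22 + j199.7 Ω = 199.9∠87.1° Ω.
Step 5 — Power factor: PF = cos(φ) = Re(Z)/|Z| = 10.217/199.91 = 0.05111.
Step 6 — Type: Im(Z) = 199.7 ⇒ lagging (phase φ = 87.1°).

PF = 0.05111 (lagging, φ = 87.1°)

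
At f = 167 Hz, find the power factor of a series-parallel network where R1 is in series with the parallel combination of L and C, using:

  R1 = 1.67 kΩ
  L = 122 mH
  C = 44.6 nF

Step 1 — Angular frequency: ω = 2π·f = 2π·167 = 1049 rad/s.
Step 2 — Component impedances:
  R1: Z = R = 1670 Ω
  L: Z = jωL = j·1049·0.122 = 0 + j128 Ω
  C: Z = 1/(jωC) = -j/(ω·C) = 0 - j2.137e+04 Ω
Step 3 — Parallel branch: L || C = 1/(1/L + 1/C) = 0 + j128.8 Ω.
Step 4 — Series with R1: Z_total = R1 + (L || C) = 1670 + j128.8 Ω = 1675∠4.4° Ω.
Step 5 — Power factor: PF = cos(φ) = Re(Z)/|Z| = 1670/1675 = 0.997.
Step 6 — Type: Im(Z) = 128.8 ⇒ lagging (phase φ = 4.4°).

PF = 0.997 (lagging, φ = 4.4°)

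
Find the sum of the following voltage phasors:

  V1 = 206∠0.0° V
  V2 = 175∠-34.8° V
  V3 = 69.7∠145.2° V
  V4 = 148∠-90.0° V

Step 1 — Convert each phasor to rectangular form:
  V1 = 206·(cos(0.0°) + j·sin(0.0°)) = 206 V
  V2 = 175·(cos(-34.8°) + j·sin(-34.8°)) = 143.7 - j99.87 V
  V3 = 69.7·(cos(145.2°) + j·sin(145.2°)) = -57.23 + j39.78 V
  V4 = 148·(cos(-90.0°) + j·sin(-90.0°)) = 0 - j148 V
Step 2 — Sum components: V_total = 292.5 - j208.1 V.
Step 3 — Convert to polar: |V_total| = 358.9 V, ∠V_total = -35.4°.

V_total = 358.9∠-35.4° V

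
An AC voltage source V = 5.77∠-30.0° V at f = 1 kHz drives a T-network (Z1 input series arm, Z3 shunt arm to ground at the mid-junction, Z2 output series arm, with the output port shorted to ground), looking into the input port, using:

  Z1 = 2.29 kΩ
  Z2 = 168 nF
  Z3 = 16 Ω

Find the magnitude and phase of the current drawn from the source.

Step 1 — Angular frequency: ω = 2π·f = 2π·1000 = 6283 rad/s.
Step 2 — Component impedances:
  Z1: Z = R = 2290 Ω
  Z2: Z = 1/(jωC) = -j/(ω·C) = 0 - j947.4 Ω
  Z3: Z = R = 16 Ω
Step 3 — With the output port shorted to ground, the output series arm Z2 runs from the junction to ground; the shunt arm Z3 also runs from the junction to ground. They appear in parallel: Z3 || Z2 = 16 - j0.2702 Ω.
Step 4 — Series with input arm Z1: Z_in = Z1 + (Z3 || Z2) = 2306 - j0.2702 Ω = 2306∠-0.0° Ω.
Step 5 — Source phasor: V = 5.77∠-30.0° V = 4.997 - j2.885 V.
Step 6 — Ohm's law: I = V / Z_total = (4.997 - j2.885) / (2306 - j0.2702) = 0.002167 - j0.001251 A.
Step 7 — Convert to polar: |I| = 0.002502 A, ∠I = -30.0°.

I = 0.002502∠-30.0° A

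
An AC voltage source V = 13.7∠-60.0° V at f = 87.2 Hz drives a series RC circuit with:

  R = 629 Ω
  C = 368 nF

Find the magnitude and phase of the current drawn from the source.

Step 1 — Angular frequency: ω = 2π·f = 2π·87.2 = 547.9 rad/s.
Step 2 — Component impedances:
  R: Z = R = 629 Ω
  C: Z = 1/(jωC) = -j/(ω·C) = 0 - j4960 Ω
Step 3 — Series combination: Z_total = R + C = 629 - j4960 Ω = 4999∠-82.8° Ω.
Step 4 — Source phasor: V = 13.7∠-60.0° V = 6.85 - j11.86 V.
Step 5 — Ohm's law: I = V / Z_total = (6.85 - j11.86) / (629 - j4960) = 0.002527 + j0.001061 A.
Step 6 — Convert to polar: |I| = 0.00274 A, ∠I = 22.8°.

I = 0.00274∠22.8° A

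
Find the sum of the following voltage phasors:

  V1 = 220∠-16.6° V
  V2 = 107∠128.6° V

Step 1 — Convert each phasor to rectangular form:
  V1 = 220·(cos(-16.6°) + j·sin(-16.6°)) = 210.8 - j62.85 V
  V2 = 107·(cos(128.6°) + j·sin(128.6°)) = -66.76 + j83.62 V
Step 2 — Sum components: V_total = 144.1 + j20.77 V.
Step 3 — Convert to polar: |V_total| = 145.6 V, ∠V_total = 8.2°.

V_total = 145.6∠8.2° V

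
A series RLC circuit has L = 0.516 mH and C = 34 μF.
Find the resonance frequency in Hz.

Step 1 — Resonance condition Im(Z)=0 gives ω₀ = 1/√(LC).
Step 2 — ω₀ = 1/√(0.000516·3.4e-05) = 7550 rad/s.
Step 3 — f₀ = ω₀/(2π) = 1202 Hz.

f₀ = 1202 Hz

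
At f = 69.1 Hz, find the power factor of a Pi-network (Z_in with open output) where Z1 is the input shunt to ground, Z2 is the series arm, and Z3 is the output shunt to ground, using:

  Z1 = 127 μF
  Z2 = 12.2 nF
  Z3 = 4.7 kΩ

Step 1 — Angular frequency: ω = 2π·f = 2π·69.1 = 434.2 rad/s.
Step 2 — Component impedances:
  Z1: Z = 1/(jωC) = -j/(ω·C) = 0 - j18.14 Ω
  Z2: Z = 1/(jωC) = -j/(ω·C) = 0 - j1.888e+05 Ω
  Z3: Z = R = 4700 Ω
Step 3 — With open output, the series arm Z2 and the output shunt Z3 appear in series to ground: Z2 + Z3 = 4700 - j1.888e+05 Ω.
Step 4 — Parallel with input shunt Z1: Z_in = Z1 || (Z2 + Z3) = 4.334e-05 - j18.13 Ω = 18.13∠-90.0° Ω.
Step 5 — Power factor: PF = cos(φ) = Re(Z)/|Z| = 4.3337e-05/18.134 = 2.39e-06.
Step 6 — Type: Im(Z) = -18.13 ⇒ leading (phase φ = -90.0°).

PF = 2.39e-06 (leading, φ = -90.0°)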